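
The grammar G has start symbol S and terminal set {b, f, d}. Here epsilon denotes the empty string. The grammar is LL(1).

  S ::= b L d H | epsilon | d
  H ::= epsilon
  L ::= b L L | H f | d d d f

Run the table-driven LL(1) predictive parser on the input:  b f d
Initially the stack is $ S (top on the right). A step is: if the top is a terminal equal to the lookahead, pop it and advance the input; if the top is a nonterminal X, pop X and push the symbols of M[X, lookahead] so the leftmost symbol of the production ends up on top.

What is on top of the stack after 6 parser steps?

step 1: stack=$ S  input=b f d $  — expand S ::= b L d H
step 2: stack=$ H d L b  input=b f d $  — match b
step 3: stack=$ H d L  input=f d $  — expand L ::= H f
step 4: stack=$ H d f H  input=f d $  — expand H ::= epsilon
step 5: stack=$ H d f  input=f d $  — match f
step 6: stack=$ H d  input=d $  — match d
Stack after step 6: $ H (top = H).

H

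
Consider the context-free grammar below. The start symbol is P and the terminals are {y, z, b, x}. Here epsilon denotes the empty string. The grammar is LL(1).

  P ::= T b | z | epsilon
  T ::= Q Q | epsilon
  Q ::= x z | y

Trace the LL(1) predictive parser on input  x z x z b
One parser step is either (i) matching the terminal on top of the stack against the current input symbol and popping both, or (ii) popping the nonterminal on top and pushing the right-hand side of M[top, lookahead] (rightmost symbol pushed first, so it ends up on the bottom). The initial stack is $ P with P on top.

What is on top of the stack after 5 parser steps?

step 1: stack=$ P  input=x z x z b $  — expand P ::= T b
step 2: stack=$ b T  input=x z x z b $  — expand T ::= Q Q
step 3: stack=$ b Q Q  input=x z x z b $  — expand Q ::= x z
step 4: stack=$ b Q z x  input=x z x z b $  — match x
step 5: stack=$ b Q z  input=z x z b $  — match z
Stack after step 5: $ b Q (top = Q).

Q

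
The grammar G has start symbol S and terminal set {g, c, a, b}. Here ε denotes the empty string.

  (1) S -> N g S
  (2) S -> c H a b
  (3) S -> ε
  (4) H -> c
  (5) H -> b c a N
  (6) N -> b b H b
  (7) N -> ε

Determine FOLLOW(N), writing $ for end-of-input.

FIRST(H) = {b, c}
FIRST(N) = {ε, b}
FIRST(S) = {ε, b, c, g}  (via N g S)
FOLLOW(S) includes $ since S is the start symbol.
FOLLOW(S): in S->N g S, the suffix after S is empty (adds nothing new). Thus FOLLOW(S) = {$}.
FOLLOW(H): in S->c H a b, H is followed by a b with FIRST {a}; in N->b b H b, H is followed by b with FIRST {b}. Thus FOLLOW(H) = {a, b}.
FOLLOW(N): in S->N g S, N is followed by g S with FIRST {g}; in H->b c a N, the suffix after N is empty, so FOLLOW(N) ⊇ FOLLOW(H) = {a, b}. Thus FOLLOW(N) = {a, b, g}.

{a, b, g}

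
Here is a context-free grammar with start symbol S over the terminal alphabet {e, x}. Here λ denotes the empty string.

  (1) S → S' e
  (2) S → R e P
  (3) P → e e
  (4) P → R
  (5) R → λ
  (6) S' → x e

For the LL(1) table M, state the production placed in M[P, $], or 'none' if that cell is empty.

P → R

FIRST(R): from R→λ we get {λ}. So FIRST(R) = {λ}.
FIRST(S'): from S'→x e we get {x}. So FIRST(S') = {x}.
FIRST(S): from S→S' e we get {x}; from S→R e P we get {e}. So FIRST(S) = {e, x}.
FIRST(P): from P→e e we get {e}; from P→R we get {λ}. So FIRST(P) = {λ, e}.
FOLLOW(S) includes $ since S is the start symbol.
FOLLOW(S): S appears on no right-hand side. Thus FOLLOW(S) = {$}.
FOLLOW(P): in S→R e P, the suffix after P is empty, so FOLLOW(P) ⊇ FOLLOW(S) = {$}. Thus FOLLOW(P) = {$}.
For P → e e: FIRST(e e) = {e}, so it goes in M[P, t] for t ∈ {e}.
For P → R: FIRST(R) = {λ}, so it goes in M[P, t] for t ∈ {}; since λ ∈ FIRST, also for every t ∈ FOLLOW(P) = {$}.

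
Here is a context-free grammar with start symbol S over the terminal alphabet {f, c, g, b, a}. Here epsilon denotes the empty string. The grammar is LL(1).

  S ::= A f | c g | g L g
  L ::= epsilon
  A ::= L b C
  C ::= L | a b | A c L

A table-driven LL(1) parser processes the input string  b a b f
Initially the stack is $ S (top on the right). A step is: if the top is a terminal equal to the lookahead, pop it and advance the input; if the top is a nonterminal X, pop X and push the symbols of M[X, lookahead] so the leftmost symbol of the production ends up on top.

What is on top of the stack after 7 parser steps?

     Stack      Input      Action
  1  $ S        b a b f $  expand S ::= A f
  2  $ f A      b a b f $  expand A ::= L b C
  3  $ f C b L  b a b f $  expand L ::= epsilon
  4  $ f C b    b a b f $  match b
  5  $ f C      a b f $    expand C ::= a b
  6  $ f b a    a b f $    match a
  7  $ f b      b f $      match b
Stack after step 7: $ f (top = f).

f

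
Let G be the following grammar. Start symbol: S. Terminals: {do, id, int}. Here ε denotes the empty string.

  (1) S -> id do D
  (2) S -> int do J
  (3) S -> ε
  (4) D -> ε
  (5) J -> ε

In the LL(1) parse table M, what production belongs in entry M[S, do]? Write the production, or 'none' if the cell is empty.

FIRST(S): from S->id do D we get {id}; from S->int do J we get {int}; from S->ε we get {ε}. So FIRST(S) = {ε, id, int}.
FIRST(D): from D->ε we get {ε}. So FIRST(D) = {ε}.
FIRST(J): from J->ε we get {ε}. So FIRST(J) = {ε}.
FOLLOW(S) includes $ since S is the start symbol.
FOLLOW(S): S appears on no right-hand side. Thus FOLLOW(S) = {$}.
For S -> id do D: FIRST(id do D) = {id}, so it goes in M[S, t] for t ∈ {id}.
For S -> int do J: FIRST(int do J) = {int}, so it goes in M[S, t] for t ∈ {int}.
For S -> ε: FIRST(ε) = {ε}, so it goes in M[S, t] for t ∈ {}; since ε ∈ FIRST, also for every t ∈ FOLLOW(S) = {$}.
None of these place a production in M[S, do].

none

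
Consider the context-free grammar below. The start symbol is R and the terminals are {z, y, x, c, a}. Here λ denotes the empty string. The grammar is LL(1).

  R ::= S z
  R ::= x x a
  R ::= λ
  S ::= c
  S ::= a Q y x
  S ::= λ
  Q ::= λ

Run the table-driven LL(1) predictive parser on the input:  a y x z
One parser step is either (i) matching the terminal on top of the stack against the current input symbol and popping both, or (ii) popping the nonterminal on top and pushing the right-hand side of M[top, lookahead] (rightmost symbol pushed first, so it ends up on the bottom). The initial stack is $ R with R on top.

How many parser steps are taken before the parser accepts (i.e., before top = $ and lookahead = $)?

     Stack        Input      Action
  1  $ R          a y x z $  expand R ::= S z
  2  $ z S        a y x z $  expand S ::= a Q y x
  3  $ z x y Q a  a y x z $  match a
  4  $ z x y Q    y x z $    expand Q ::= λ
  5  $ z x y      y x z $    match y
  6  $ z x        x z $      match x
  7  $ z          z $        match z
Accept reached after 7 steps.

7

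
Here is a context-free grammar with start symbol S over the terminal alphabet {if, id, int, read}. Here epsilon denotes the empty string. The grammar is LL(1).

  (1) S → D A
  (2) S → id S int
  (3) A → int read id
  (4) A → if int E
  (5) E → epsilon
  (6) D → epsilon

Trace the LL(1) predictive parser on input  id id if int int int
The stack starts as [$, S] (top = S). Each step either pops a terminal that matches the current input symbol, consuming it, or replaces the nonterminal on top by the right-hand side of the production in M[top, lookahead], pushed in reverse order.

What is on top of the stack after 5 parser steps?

D

step 1: stack=$ S  input=id id if int int int $  — expand S → id S int
step 2: stack=$ int S id  input=id id if int int int $  — match id
step 3: stack=$ int S  input=id if int int int $  — expand S → id S int
step 4: stack=$ int int S id  input=id if int int int $  — match id
step 5: stack=$ int int S  input=if int int int $  — expand S → D A
Stack after step 5: $ int int A D (top = D).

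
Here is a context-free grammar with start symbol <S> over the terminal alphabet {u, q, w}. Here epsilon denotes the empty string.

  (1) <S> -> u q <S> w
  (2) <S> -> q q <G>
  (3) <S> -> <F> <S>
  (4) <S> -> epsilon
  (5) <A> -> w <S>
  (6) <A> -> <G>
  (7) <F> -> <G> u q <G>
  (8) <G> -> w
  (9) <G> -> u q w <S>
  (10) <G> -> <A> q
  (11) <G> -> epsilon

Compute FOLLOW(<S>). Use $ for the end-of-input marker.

FIRST(<S>): from <S>->u q <S> w we get {u}; from <S>->q q <G> we get {q}; from <S>-><F> <S> we get {q, u, w}; from <S>->epsilon we get {epsilon}. So FIRST(<S>) = {epsilon, q, u, w}.
FIRST(<A>): from <A>->w <S> we get {w}; from <A>-><G> we get {epsilon, q, u, w}. So FIRST(<A>) = {epsilon, q, u, w}.
FIRST(<G>): from <G>->w we get {w}; from <G>->u q w <S> we get {u}; from <G>-><A> q we get {q, u, w}; from <G>->epsilon we get {epsilon}. So FIRST(<G>) = {epsilon, q, u, w}.
FIRST(<F>): from <F>-><G> u q <G> we get {q, u, w}. So FIRST(<F>) = {q, u, w}.
FOLLOW(<S>) includes $ since <S> is the start symbol.
FOLLOW(<A>): in <G>-><A> q, <A> is followed by q with FIRST {q}. Thus FOLLOW(<A>) = {q}.
FOLLOW(<S>): in <S>->u q <S> w, <S> is followed by w with FIRST {w}; in <S>-><F> <S>, the suffix after <S> is empty (adds nothing new); in <A>->w <S>, the suffix after <S> is empty, so FOLLOW(<S>) ⊇ FOLLOW(<A>) = {q}; in <G>->u q w <S>, the suffix after <S> is empty, so FOLLOW(<S>) ⊇ FOLLOW(<G>) = {$, q, u, w}. Thus FOLLOW(<S>) = {$, q, u, w}.
FOLLOW(<F>): in <S>-><F> <S>, <F> is followed by <S> with FIRST {epsilon, q, u, w}; in <S>-><F> <S>, the suffix after <F> is nullable, so FOLLOW(<F>) ⊇ FOLLOW(<S>) = {$, q, u, w}. Thus FOLLOW(<F>) = {$, q, u, w}.
FOLLOW(<G>): in <S>->q q <G>, the suffix after <G> is empty, so FOLLOW(<G>) ⊇ FOLLOW(<S>) = {$, q, u, w}; in <A>-><G>, the suffix after <G> is empty, so FOLLOW(<G>) ⊇ FOLLOW(<A>) = {q}; in <F>-><G> u q <G> (occurrence 1), <G> is followed by u q <G> with FIRST {u}; in <F>-><G> u q <G> (occurrence 2), the suffix after <G> is empty, so FOLLOW(<G>) ⊇ FOLLOW(<F>) = {$, q, u, w}. Thus FOLLOW(<G>) = {$, q, u, w}.

{$, q, u, w}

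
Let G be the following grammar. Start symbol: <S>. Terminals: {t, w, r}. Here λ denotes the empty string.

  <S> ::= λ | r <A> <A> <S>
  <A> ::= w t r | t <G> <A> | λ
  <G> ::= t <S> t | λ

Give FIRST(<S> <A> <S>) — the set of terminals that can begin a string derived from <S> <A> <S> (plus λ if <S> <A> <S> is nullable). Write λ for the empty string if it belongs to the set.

FIRST(<S>) = {λ, r}
FIRST(<A>) = {λ, t, w}
FIRST(<G>) = {λ, t}
FIRST(<S> <A> <S>): take FIRST of each symbol in turn, carrying on past any symbol whose FIRST contains λ; result {λ, r, t, w}.

{λ, r, t, w}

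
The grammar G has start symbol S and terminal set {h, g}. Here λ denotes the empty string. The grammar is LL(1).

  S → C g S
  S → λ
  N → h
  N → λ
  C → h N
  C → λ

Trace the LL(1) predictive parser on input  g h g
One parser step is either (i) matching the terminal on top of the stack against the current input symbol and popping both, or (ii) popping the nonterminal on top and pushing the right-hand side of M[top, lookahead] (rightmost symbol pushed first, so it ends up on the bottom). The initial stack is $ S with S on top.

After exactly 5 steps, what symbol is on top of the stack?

step 1: stack=$ S  input=g h g $  — expand S → C g S
step 2: stack=$ S g C  input=g h g $  — expand C → λ
step 3: stack=$ S g  input=g h g $  — match g
step 4: stack=$ S  input=h g $  — expand S → C g S
step 5: stack=$ S g C  input=h g $  — expand C → h N
Stack after step 5: $ S g N h (top = h).

h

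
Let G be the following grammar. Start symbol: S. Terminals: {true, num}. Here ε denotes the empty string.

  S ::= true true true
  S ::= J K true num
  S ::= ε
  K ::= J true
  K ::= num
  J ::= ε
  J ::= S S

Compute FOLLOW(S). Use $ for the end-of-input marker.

FIRST(S): from S::=true true true we get {true}; from S::=J K true num we get {num, true}; from S::=ε we get {ε}. So FIRST(S) = {ε, num, true}.
FIRST(J): from J::=ε we get {ε}; from J::=S S we get {ε, num, true}. So FIRST(J) = {ε, num, true}.
FIRST(K): from K::=J true we get {num, true}; from K::=num we get {num}. So FIRST(K) = {num, true}.
FOLLOW(S) includes $ since S is the start symbol.
FOLLOW(K): in S::=J K true num, K is followed by true num with FIRST {true}. Thus FOLLOW(K) = {true}.
FOLLOW(J): in S::=J K true num, J is followed by K true num with FIRST {num, true}; in K::=J true, J is followed by true with FIRST {true}. Thus FOLLOW(J) = {num, true}.
FOLLOW(S): in J::=S S (occurrence 1), S is followed by S with FIRST {ε, num, true}; in J::=S S (occurrence 1), the suffix after S is nullable, so FOLLOW(S) ⊇ FOLLOW(J) = {num, true}; in J::=S S (occurrence 2), the suffix after S is empty, so FOLLOW(S) ⊇ FOLLOW(J) = {num, true}. Thus FOLLOW(S) = {$, num, true}.

{$, num, true}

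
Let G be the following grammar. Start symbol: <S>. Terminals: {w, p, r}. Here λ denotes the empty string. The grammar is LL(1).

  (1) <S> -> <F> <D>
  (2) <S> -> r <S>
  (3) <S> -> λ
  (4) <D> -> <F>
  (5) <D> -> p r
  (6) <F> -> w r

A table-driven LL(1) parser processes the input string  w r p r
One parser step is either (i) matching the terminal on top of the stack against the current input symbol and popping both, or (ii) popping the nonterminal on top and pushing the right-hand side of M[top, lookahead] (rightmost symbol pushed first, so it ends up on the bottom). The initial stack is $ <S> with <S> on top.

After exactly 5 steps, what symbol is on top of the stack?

p

step 1: stack=$ <S>  input=w r p r $  — expand <S> -> <F> <D>
step 2: stack=$ <D> <F>  input=w r p r $  — expand <F> -> w r
step 3: stack=$ <D> r w  input=w r p r $  — match w
step 4: stack=$ <D> r  input=r p r $  — match r
step 5: stack=$ <D>  input=p r $  — expand <D> -> p r
Stack after step 5: $ r p (top = p).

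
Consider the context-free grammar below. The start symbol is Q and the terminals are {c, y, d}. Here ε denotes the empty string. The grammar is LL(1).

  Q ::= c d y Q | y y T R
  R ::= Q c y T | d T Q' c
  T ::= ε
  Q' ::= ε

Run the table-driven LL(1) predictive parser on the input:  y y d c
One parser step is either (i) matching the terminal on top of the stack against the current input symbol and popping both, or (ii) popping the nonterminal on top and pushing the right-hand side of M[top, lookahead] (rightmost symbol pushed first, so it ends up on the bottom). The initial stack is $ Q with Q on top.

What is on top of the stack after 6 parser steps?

step 1: stack=$ Q  input=y y d c $  — expand Q ::= y y T R
step 2: stack=$ R T y y  input=y y d c $  — match y
step 3: stack=$ R T y  input=y d c $  — match y
step 4: stack=$ R T  input=d c $  — expand T ::= ε
step 5: stack=$ R  input=d c $  — expand R ::= d T Q' c
step 6: stack=$ c Q' T d  input=d c $  — match d
Stack after step 6: $ c Q' T (top = T).

T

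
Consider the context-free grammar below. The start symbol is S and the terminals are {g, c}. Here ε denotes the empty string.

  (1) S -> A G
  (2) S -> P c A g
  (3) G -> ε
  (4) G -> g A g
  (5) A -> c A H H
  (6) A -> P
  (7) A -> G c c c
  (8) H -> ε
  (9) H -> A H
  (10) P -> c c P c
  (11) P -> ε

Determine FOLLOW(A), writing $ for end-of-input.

FIRST(G) = {ε, g}
FIRST(P) = {ε, c}
FIRST(A) = {ε, c, g}  (via P, G c c c)
FIRST(S) = {ε, c, g}  (via A G, P c A g)
FIRST(H) = {ε, c, g}  (via A H)
FOLLOW(S) includes $ since S is the start symbol.
FOLLOW(S): S appears on no right-hand side. Thus FOLLOW(S) = {$}.
FOLLOW(G): in S->A G, the suffix after G is empty, so FOLLOW(G) ⊇ FOLLOW(S) = {$}; in A->G c c c, G is followed by c c c with FIRST {c}. Thus FOLLOW(G) = {$, c}.
FOLLOW(A): in S->A G, A is followed by G with FIRST {ε, g}; in S->A G, the suffix after A is nullable, so FOLLOW(A) ⊇ FOLLOW(S) = {$}; in S->P c A g, A is followed by g with FIRST {g}; in G->g A g, A is followed by g with FIRST {g}; in A->c A H H, A is followed by H H with FIRST {ε, c, g}; in A->c A H H, the suffix after A is nullable (adds nothing new); in H->A H, A is followed by H with FIRST {ε, c, g}; in H->A H, the suffix after A is nullable, so FOLLOW(A) ⊇ FOLLOW(H) = {$, c, g}. Thus FOLLOW(A) = {$, c, g}.
FOLLOW(H): in A->c A H H (occurrence 1), H is followed by H with FIRST {ε, c, g}; in A->c A H H (occurrence 1), the suffix after H is nullable, so FOLLOW(H) ⊇ FOLLOW(A) = {$, c, g}; in A->c A H H (occurrence 2), the suffix after H is empty, so FOLLOW(H) ⊇ FOLLOW(A) = {$, c, g}; in H->A H, the suffix after H is empty (adds nothing new). Thus FOLLOW(H) = {$, c, g}.
FOLLOW(P): in S->P c A g, P is followed by c A g with FIRST {c}; in A->P, the suffix after P is empty, so FOLLOW(P) ⊇ FOLLOW(A) = {$, c, g}; in P->c c P c, P is followed by c with FIRST {c}. Thus FOLLOW(P) = {$, c, g}.

{$, c, g}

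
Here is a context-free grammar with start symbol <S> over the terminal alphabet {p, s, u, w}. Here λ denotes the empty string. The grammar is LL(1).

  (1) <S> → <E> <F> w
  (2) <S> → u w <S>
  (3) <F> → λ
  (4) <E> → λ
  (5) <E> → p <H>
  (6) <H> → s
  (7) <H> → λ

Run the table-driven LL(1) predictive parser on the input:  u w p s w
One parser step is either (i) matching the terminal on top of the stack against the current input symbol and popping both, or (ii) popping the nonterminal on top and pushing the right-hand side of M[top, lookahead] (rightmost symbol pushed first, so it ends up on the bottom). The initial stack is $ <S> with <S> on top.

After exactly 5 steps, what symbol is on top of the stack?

step 1: stack=$ <S>  input=u w p s w $  — expand <S> → u w <S>
step 2: stack=$ <S> w u  input=u w p s w $  — match u
step 3: stack=$ <S> w  input=w p s w $  — match w
step 4: stack=$ <S>  input=p s w $  — expand <S> → <E> <F> w
step 5: stack=$ w <F> <E>  input=p s w $  — expand <E> → p <H>
Stack after step 5: $ w <F> <H> p (top = p).

p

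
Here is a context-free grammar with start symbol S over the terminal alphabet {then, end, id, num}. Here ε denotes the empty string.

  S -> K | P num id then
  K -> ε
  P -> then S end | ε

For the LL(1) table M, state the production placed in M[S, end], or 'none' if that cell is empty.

FIRST(K) = {ε}
FIRST(P) = {ε, then}
FIRST(S) = {ε, num, then}  (via K, P num id then)
FOLLOW(S) includes $ since S is the start symbol.
FOLLOW(S): in P->then S end, S is followed by end with FIRST {end}. Thus FOLLOW(S) = {$, end}.
For S -> K: FIRST(K) = {ε}, so it goes in M[S, t] for t ∈ {}; since ε ∈ FIRST, also for every t ∈ FOLLOW(S) = {$, end}.
For S -> P num id then: FIRST(P num id then) = {num, then}, so it goes in M[S, t] for t ∈ {num, then}.

S -> K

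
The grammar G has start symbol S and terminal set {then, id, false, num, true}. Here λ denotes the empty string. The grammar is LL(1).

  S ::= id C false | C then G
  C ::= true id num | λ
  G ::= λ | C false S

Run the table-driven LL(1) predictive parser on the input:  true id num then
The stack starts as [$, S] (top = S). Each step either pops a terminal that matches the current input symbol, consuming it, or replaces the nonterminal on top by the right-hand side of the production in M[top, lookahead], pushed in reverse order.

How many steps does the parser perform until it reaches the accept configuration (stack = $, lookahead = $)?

7

step 1: stack=$ S  input=true id num then $  — expand S ::= C then G
step 2: stack=$ G then C  input=true id num then $  — expand C ::= true id num
step 3: stack=$ G then num id true  input=true id num then $  — match true
step 4: stack=$ G then num id  input=id num then $  — match id
step 5: stack=$ G then num  input=num then $  — match num
step 6: stack=$ G then  input=then $  — match then
step 7: stack=$ G  input=$  — expand G ::= λ
Accept reached after 7 steps.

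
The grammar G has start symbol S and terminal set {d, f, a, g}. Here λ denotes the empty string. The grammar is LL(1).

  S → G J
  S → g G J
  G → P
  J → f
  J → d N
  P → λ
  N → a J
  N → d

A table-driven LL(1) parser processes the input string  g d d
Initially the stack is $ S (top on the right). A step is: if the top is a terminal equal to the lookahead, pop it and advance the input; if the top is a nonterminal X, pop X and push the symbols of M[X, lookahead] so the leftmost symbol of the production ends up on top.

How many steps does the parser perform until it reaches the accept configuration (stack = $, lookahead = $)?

step 1: stack=$ S  input=g d d $  — expand S → g G J
step 2: stack=$ J G g  input=g d d $  — match g
step 3: stack=$ J G  input=d d $  — expand G → P
step 4: stack=$ J P  input=d d $  — expand P → λ
step 5: stack=$ J  input=d d $  — expand J → d N
step 6: stack=$ N d  input=d d $  — match d
step 7: stack=$ N  input=d $  — expand N → d
step 8: stack=$ d  input=d $  — match d
Accept reached after 8 steps.

8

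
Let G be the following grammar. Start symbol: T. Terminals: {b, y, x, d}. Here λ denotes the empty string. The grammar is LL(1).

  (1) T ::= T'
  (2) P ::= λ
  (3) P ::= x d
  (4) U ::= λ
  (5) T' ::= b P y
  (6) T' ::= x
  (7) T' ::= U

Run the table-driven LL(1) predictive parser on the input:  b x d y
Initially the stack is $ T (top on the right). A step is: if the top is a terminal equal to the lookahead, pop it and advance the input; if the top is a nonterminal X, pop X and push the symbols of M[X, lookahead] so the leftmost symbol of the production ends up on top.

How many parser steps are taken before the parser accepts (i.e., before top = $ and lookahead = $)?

step 1: stack=$ T  input=b x d y $  — expand T ::= T'
step 2: stack=$ T'  input=b x d y $  — expand T' ::= b P y
step 3: stack=$ y P b  input=b x d y $  — match b
step 4: stack=$ y P  input=x d y $  — expand P ::= x d
step 5: stack=$ y d x  input=x d y $  — match x
step 6: stack=$ y d  input=d y $  — match d
step 7: stack=$ y  input=y $  — match y
Accept reached after 7 steps.

7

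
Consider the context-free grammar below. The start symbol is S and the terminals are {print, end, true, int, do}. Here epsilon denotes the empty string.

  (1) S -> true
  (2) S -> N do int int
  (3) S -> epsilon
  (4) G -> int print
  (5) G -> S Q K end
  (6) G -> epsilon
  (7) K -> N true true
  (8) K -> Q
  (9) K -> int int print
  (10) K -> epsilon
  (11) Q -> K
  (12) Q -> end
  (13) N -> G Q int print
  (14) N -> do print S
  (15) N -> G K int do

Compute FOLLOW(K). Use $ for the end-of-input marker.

{do, end, int, true}

FIRST(S) = {epsilon, do, end, int, true}  (via N do int int)
FIRST(G) = {epsilon, do, end, int, true}  (via S Q K end)
FIRST(K) = {epsilon, do, end, int, true}  (via N true true, Q)
FIRST(Q) = {epsilon, do, end, int, true}  (via K)
FIRST(N) = {do, end, int, true}  (via G Q int print, G K int do)
FOLLOW(S) includes $ since S is the start symbol.
FOLLOW(G): in N->G Q int print, G is followed by Q int print with FIRST {do, end, int, true}; in N->G K int do, G is followed by K int do with FIRST {do, end, int, true}. Thus FOLLOW(G) = {do, end, int, true}.
FOLLOW(N): in S->N do int int, N is followed by do int int with FIRST {do}; in K->N true true, N is followed by true true with FIRST {true}. Thus FOLLOW(N) = {do, true}.
FOLLOW(S): in G->S Q K end, S is followed by Q K end with FIRST {do, end, int, true}; in N->do print S, the suffix after S is empty, so FOLLOW(S) ⊇ FOLLOW(N) = {do, true}. Thus FOLLOW(S) = {$, do, end, int, true}.
FOLLOW(K): in G->S Q K end, K is followed by end with FIRST {end}; in Q->K, the suffix after K is empty, so FOLLOW(K) ⊇ FOLLOW(Q) = {do, end, int, true}; in N->G K int do, K is followed by int do with FIRST {int}. Thus FOLLOW(K) = {do, end, int, true}.
FOLLOW(Q): in G->S Q K end, Q is followed by K end with FIRST {do, end, int, true}; in K->Q, the suffix after Q is empty, so FOLLOW(Q) ⊇ FOLLOW(K) = {do, end, int, true}; in N->G Q int print, Q is followed by int print with FIRST {int}. Thus FOLLOW(Q) = {do, end, int, true}.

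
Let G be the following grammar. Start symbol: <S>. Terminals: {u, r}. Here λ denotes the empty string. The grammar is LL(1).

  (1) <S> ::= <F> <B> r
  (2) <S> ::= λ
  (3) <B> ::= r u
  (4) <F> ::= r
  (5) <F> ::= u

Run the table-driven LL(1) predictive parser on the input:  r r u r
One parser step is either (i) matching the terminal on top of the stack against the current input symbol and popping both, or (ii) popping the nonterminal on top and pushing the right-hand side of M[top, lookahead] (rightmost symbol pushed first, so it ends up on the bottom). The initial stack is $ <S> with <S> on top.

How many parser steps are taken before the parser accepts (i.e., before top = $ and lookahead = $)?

step 1: stack=$ <S>  input=r r u r $  — expand <S> ::= <F> <B> r
step 2: stack=$ r <B> <F>  input=r r u r $  — expand <F> ::= r
step 3: stack=$ r <B> r  input=r r u r $  — match r
step 4: stack=$ r <B>  input=r u r $  — expand <B> ::= r u
step 5: stack=$ r u r  input=r u r $  — match r
step 6: stack=$ r u  input=u r $  — match u
step 7: stack=$ r  input=r $  — match r
Accept reached after 7 steps.

7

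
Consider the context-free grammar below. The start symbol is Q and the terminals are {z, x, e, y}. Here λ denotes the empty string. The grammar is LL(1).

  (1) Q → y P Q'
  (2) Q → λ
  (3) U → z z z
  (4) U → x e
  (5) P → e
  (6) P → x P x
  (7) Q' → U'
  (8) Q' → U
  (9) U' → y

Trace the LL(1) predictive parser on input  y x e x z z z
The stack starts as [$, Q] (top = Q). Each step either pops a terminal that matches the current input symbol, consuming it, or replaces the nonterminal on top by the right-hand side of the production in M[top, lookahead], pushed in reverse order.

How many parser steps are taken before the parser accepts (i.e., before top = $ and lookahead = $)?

step 1: stack=$ Q  input=y x e x z z z $  — expand Q → y P Q'
step 2: stack=$ Q' P y  input=y x e x z z z $  — match y
step 3: stack=$ Q' P  input=x e x z z z $  — expand P → x P x
step 4: stack=$ Q' x P x  input=x e x z z z $  — match x
step 5: stack=$ Q' x P  input=e x z z z $  — expand P → e
step 6: stack=$ Q' x e  input=e x z z z $  — match e
step 7: stack=$ Q' x  input=x z z z $  — match x
step 8: stack=$ Q'  input=z z z $  — expand Q' → U
step 9: stack=$ U  input=z z z $  — expand U → z z z
step 10: stack=$ z z z  input=z z z $  — match z
step 11: stack=$ z z  input=z z $  — match z
step 12: stack=$ z  input=z $  — match z
Accept reached after 12 steps.

12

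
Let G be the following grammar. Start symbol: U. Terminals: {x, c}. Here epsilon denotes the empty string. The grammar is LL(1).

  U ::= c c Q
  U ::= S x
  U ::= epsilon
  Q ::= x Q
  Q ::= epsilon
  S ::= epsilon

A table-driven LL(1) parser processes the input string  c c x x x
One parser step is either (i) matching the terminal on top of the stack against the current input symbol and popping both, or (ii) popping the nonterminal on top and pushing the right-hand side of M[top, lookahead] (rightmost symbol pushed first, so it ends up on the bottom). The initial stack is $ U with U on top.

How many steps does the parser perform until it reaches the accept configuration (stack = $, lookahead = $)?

10

step 1: stack=$ U  input=c c x x x $  — expand U ::= c c Q
step 2: stack=$ Q c c  input=c c x x x $  — match c
step 3: stack=$ Q c  input=c x x x $  — match c
step 4: stack=$ Q  input=x x x $  — expand Q ::= x Q
step 5: stack=$ Q x  input=x x x $  — match x
step 6: stack=$ Q  input=x x $  — expand Q ::= x Q
step 7: stack=$ Q x  input=x x $  — match x
step 8: stack=$ Q  input=x $  — expand Q ::= x Q
step 9: stack=$ Q x  input=x $  — match x
step 10: stack=$ Q  input=$  — expand Q ::= epsilon
Accept reached after 10 steps.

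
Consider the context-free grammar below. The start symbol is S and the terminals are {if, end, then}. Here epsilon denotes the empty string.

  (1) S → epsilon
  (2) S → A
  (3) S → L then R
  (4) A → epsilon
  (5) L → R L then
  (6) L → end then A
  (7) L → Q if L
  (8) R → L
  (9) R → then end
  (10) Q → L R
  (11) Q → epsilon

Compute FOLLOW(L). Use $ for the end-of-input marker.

FIRST(A) = {epsilon}
FIRST(S) = {epsilon, end, if, then}  (via A, L then R)
FIRST(L) = {end, if, then}  (via R L then, Q if L)
FIRST(R) = {end, if, then}  (via L)
FIRST(Q) = {epsilon, end, if, then}  (via L R)
FOLLOW(S) includes $ since S is the start symbol.
FOLLOW(S): S appears on no right-hand side. Thus FOLLOW(S) = {$}.
FOLLOW(Q): in L→Q if L, Q is followed by if L with FIRST {if}. Thus FOLLOW(Q) = {if}.
FOLLOW(R): in S→L then R, the suffix after R is empty, so FOLLOW(R) ⊇ FOLLOW(S) = {$}; in L→R L then, R is followed by L then with FIRST {end, if, then}; in Q→L R, the suffix after R is empty, so FOLLOW(R) ⊇ FOLLOW(Q) = {if}. Thus FOLLOW(R) = {$, end, if, then}.
FOLLOW(L): in S→L then R, L is followed by then R with FIRST {then}; in L→R L then, L is followed by then with FIRST {then}; in L→Q if L, the suffix after L is empty (adds nothing new); in R→L, the suffix after L is empty, so FOLLOW(L) ⊇ FOLLOW(R) = {$, end, if, then}; in Q→L R, L is followed by R with FIRST {end, if, then}. Thus FOLLOW(L) = {$, end, if, then}.
FOLLOW(A): in S→A, the suffix after A is empty, so FOLLOW(A) ⊇ FOLLOW(S) = {$}; in L→end then A, the suffix after A is empty, so FOLLOW(A) ⊇ FOLLOW(L) = {$, end, if, then}. Thus FOLLOW(A) = {$, end, if, then}.

{$, end, if, then}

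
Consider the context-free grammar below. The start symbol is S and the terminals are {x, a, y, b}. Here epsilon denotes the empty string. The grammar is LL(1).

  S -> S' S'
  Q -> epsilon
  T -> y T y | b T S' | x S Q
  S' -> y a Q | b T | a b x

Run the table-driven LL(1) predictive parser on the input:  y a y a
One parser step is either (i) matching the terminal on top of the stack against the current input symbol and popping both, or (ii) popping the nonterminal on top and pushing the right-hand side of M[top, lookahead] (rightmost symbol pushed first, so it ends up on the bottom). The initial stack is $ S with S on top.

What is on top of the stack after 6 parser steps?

y

     Stack       Input      Action
  1  $ S         y a y a $  expand S -> S' S'
  2  $ S' S'     y a y a $  expand S' -> y a Q
  3  $ S' Q a y  y a y a $  match y
  4  $ S' Q a    a y a $    match a
  5  $ S' Q      y a $      expand Q -> epsilon
  6  $ S'        y a $      expand S' -> y a Q
Stack after step 6: $ Q a y (top = y).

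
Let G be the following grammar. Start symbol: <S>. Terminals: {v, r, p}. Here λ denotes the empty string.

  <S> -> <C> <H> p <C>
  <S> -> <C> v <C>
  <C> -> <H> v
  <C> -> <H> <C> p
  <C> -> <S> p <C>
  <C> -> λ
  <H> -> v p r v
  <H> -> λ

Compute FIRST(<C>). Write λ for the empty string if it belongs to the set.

FIRST(<H>): from <H>->v p r v we get {v}; from <H>->λ we get {λ}. So FIRST(<H>) = {λ, v}.
FIRST(<S>): from <S>-><C> <H> p <C> we get {p, v}; from <S>-><C> v <C> we get {p, v}. So FIRST(<S>) = {p, v}.
FIRST(<C>): from <C>-><H> v we get {v}; from <C>-><H> <C> p we get {p, v}; from <C>-><S> p <C> we get {p, v}; from <C>->λ we get {λ}. So FIRST(<C>) = {λ, p, v}.

{λ, p, v}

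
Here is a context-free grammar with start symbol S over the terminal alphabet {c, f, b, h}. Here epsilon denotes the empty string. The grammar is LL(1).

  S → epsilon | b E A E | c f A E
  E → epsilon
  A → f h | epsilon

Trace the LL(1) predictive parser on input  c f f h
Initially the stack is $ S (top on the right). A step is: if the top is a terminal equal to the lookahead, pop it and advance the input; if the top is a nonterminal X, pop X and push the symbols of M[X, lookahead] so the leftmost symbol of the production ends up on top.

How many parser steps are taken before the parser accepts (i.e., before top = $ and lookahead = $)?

step 1: stack=$ S  input=c f f h $  — expand S → c f A E
step 2: stack=$ E A f c  input=c f f h $  — match c
step 3: stack=$ E A f  input=f f h $  — match f
step 4: stack=$ E A  input=f h $  — expand A → f h
step 5: stack=$ E h f  input=f h $  — match f
step 6: stack=$ E h  input=h $  — match h
step 7: stack=$ E  input=$  — expand E → epsilon
Accept reached after 7 steps.

7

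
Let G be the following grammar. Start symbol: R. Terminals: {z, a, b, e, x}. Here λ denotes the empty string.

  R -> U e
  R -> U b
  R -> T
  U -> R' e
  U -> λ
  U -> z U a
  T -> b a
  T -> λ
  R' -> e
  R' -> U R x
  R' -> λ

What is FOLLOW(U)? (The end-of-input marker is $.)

FIRST(T): from T->b a we get {b}; from T->λ we get {λ}. So FIRST(T) = {λ, b}.
FIRST(R): from R->U e we get {b, e, x, z}; from R->U b we get {b, e, x, z}; from R->T we get {λ, b}. So FIRST(R) = {λ, b, e, x, z}.
FIRST(U): from U->R' e we get {b, e, x, z}; from U->λ we get {λ}; from U->z U a we get {z}. So FIRST(U) = {λ, b, e, x, z}.
FIRST(R'): from R'->e we get {e}; from R'->U R x we get {b, e, x, z}; from R'->λ we get {λ}. So FIRST(R') = {λ, b, e, x, z}.
FOLLOW(R) includes $ since R is the start symbol.
FOLLOW(R): in R'->U R x, R is followed by x with FIRST {x}. Thus FOLLOW(R) = {$, x}.
FOLLOW(U): in R->U e, U is followed by e with FIRST {e}; in R->U b, U is followed by b with FIRST {b}; in U->z U a, U is followed by a with FIRST {a}; in R'->U R x, U is followed by R x with FIRST {b, e, x, z}. Thus FOLLOW(U) = {a, b, e, x, z}.
FOLLOW(T): in R->T, the suffix after T is empty, so FOLLOW(T) ⊇ FOLLOW(R) = {$, x}. Thus FOLLOW(T) = {$, x}.
FOLLOW(R'): in U->R' e, R' is followed by e with FIRST {e}. Thus FOLLOW(R') = {e}.

{a, b, e, x, z}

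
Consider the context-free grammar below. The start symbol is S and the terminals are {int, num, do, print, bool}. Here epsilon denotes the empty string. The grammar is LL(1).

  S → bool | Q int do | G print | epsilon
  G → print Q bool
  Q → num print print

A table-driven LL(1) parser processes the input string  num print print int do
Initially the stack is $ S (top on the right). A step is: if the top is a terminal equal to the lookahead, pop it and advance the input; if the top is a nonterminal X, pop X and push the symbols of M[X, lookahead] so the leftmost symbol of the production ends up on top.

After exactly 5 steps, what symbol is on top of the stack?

int

step 1: stack=$ S  input=num print print int do $  — expand S → Q int do
step 2: stack=$ do int Q  input=num print print int do $  — expand Q → num print print
step 3: stack=$ do int print print num  input=num print print int do $  — match num
step 4: stack=$ do int print print  input=print print int do $  — match print
step 5: stack=$ do int print  input=print int do $  — match print
Stack after step 5: $ do int (top = int).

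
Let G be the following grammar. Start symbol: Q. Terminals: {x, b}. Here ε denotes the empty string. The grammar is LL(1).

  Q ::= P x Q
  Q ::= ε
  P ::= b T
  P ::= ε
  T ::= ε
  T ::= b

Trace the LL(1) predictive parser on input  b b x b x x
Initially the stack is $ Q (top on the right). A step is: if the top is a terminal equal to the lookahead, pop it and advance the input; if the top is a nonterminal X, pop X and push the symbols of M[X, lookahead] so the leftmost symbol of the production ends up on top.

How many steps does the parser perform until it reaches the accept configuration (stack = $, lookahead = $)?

15

step 1: stack=$ Q  input=b b x b x x $  — expand Q ::= P x Q
step 2: stack=$ Q x P  input=b b x b x x $  — expand P ::= b T
step 3: stack=$ Q x T b  input=b b x b x x $  — match b
step 4: stack=$ Q x T  input=b x b x x $  — expand T ::= b
step 5: stack=$ Q x b  input=b x b x x $  — match b
step 6: stack=$ Q x  input=x b x x $  — match x
step 7: stack=$ Q  input=b x x $  — expand Q ::= P x Q
step 8: stack=$ Q x P  input=b x x $  — expand P ::= b T
step 9: stack=$ Q x T b  input=b x x $  — match b
step 10: stack=$ Q x T  input=x x $  — expand T ::= ε
step 11: stack=$ Q x  input=x x $  — match x
step 12: stack=$ Q  input=x $  — expand Q ::= P x Q
step 13: stack=$ Q x P  input=x $  — expand P ::= ε
step 14: stack=$ Q x  input=x $  — match x
step 15: stack=$ Q  input=$  — expand Q ::= ε
Accept reached after 15 steps.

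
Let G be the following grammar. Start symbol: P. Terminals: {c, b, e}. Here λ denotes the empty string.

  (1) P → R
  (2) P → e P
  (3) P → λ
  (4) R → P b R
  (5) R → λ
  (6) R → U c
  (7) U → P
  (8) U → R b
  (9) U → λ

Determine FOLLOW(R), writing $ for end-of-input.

FIRST(P) = {λ, b, c, e}  (via R)
FIRST(R) = {λ, b, c, e}  (via P b R, U c)
FIRST(U) = {λ, b, c, e}  (via P, R b)
FOLLOW(P) includes $ since P is the start symbol.
FOLLOW(U): in R→U c, U is followed by c with FIRST {c}. Thus FOLLOW(U) = {c}.
FOLLOW(P): in P→e P, the suffix after P is empty (adds nothing new); in R→P b R, P is followed by b R with FIRST {b}; in U→P, the suffix after P is empty, so FOLLOW(P) ⊇ FOLLOW(U) = {c}. Thus FOLLOW(P) = {$, b, c}.
FOLLOW(R): in P→R, the suffix after R is empty, so FOLLOW(R) ⊇ FOLLOW(P) = {$, b, c}; in R→P b R, the suffix after R is empty (adds nothing new); in U→R b, R is followed by b with FIRST {b}. Thus FOLLOW(R) = {$, b, c}.

{$, b, c}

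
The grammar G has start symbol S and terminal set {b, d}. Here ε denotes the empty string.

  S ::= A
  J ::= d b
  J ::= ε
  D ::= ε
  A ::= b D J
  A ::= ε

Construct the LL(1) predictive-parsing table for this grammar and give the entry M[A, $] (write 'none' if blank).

FIRST(J): from J::=d b we get {d}; from J::=ε we get {ε}. So FIRST(J) = {ε, d}.
FIRST(D): from D::=ε we get {ε}. So FIRST(D) = {ε}.
FIRST(A): from A::=b D J we get {b}; from A::=ε we get {ε}. So FIRST(A) = {ε, b}.
FIRST(S): from S::=A we get {ε, b}. So FIRST(S) = {ε, b}.
FOLLOW(S) includes $ since S is the start symbol.
FOLLOW(S): S appears on no right-hand side. Thus FOLLOW(S) = {$}.
FOLLOW(A): in S::=A, the suffix after A is empty, so FOLLOW(A) ⊇ FOLLOW(S) = {$}. Thus FOLLOW(A) = {$}.
For A ::= b D J: FIRST(b D J) = {b}, so it goes in M[A, t] for t ∈ {b}.
For A ::= ε: FIRST(ε) = {ε}, so it goes in M[A, t] for t ∈ {}; since ε ∈ FIRST, also for every t ∈ FOLLOW(A) = {$}.

A ::= ε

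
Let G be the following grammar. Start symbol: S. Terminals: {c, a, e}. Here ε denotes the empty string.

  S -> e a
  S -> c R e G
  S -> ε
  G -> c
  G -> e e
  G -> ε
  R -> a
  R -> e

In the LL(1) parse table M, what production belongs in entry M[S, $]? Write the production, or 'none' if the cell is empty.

S -> ε

FIRST(S): from S->e a we get {e}; from S->c R e G we get {c}; from S->ε we get {ε}. So FIRST(S) = {ε, c, e}.
FIRST(G): from G->c we get {c}; from G->e e we get {e}; from G->ε we get {ε}. So FIRST(G) = {ε, c, e}.
FIRST(R): from R->a we get {a}; from R->e we get {e}. So FIRST(R) = {a, e}.
FOLLOW(S) includes $ since S is the start symbol.
FOLLOW(S): S appears on no right-hand side. Thus FOLLOW(S) = {$}.
For S -> e a: FIRST(e a) = {e}, so it goes in M[S, t] for t ∈ {e}.
For S -> c R e G: FIRST(c R e G) = {c}, so it goes in M[S, t] for t ∈ {c}.
For S -> ε: FIRST(ε) = {ε}, so it goes in M[S, t] for t ∈ {}; since ε ∈ FIRST, also for every t ∈ FOLLOW(S) = {$}.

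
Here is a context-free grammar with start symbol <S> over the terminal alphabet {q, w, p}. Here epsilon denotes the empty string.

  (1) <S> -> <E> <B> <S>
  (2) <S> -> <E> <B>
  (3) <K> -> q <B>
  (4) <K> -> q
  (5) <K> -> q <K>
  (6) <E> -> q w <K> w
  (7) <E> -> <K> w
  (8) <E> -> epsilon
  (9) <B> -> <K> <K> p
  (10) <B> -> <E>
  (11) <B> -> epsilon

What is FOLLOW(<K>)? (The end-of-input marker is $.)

FIRST(<K>): from <K>->q <B> we get {q}; from <K>->q we get {q}; from <K>->q <K> we get {q}. So FIRST(<K>) = {q}.
FIRST(<E>): from <E>->q w <K> w we get {q}; from <E>-><K> w we get {q}; from <E>->epsilon we get {epsilon}. So FIRST(<E>) = {epsilon, q}.
FIRST(<B>): from <B>-><K> <K> p we get {q}; from <B>-><E> we get {epsilon, q}; from <B>->epsilon we get {epsilon}. So FIRST(<B>) = {epsilon, q}.
FIRST(<S>): from <S>-><E> <B> <S> we get {epsilon, q}; from <S>-><E> <B> we get {epsilon, q}. So FIRST(<S>) = {epsilon, q}.
FOLLOW(<S>) includes $ since <S> is the start symbol.
FOLLOW(<S>): in <S>-><E> <B> <S>, the suffix after <S> is empty (adds nothing new). Thus FOLLOW(<S>) = {$}.
FOLLOW(<K>): in <K>->q <K>, the suffix after <K> is empty (adds nothing new); in <E>->q w <K> w, <K> is followed by w with FIRST {w}; in <E>-><K> w, <K> is followed by w with FIRST {w}; in <B>-><K> <K> p (occurrence 1), <K> is followed by <K> p with FIRST {q}; in <B>-><K> <K> p (occurrence 2), <K> is followed by p with FIRST {p}. Thus FOLLOW(<K>) = {p, q, w}.
FOLLOW(<B>): in <S>-><E> <B> <S>, <B> is followed by <S> with FIRST {epsilon, q}; in <S>-><E> <B> <S>, the suffix after <B> is nullable, so FOLLOW(<B>) ⊇ FOLLOW(<S>) = {$}; in <S>-><E> <B>, the suffix after <B> is empty, so FOLLOW(<B>) ⊇ FOLLOW(<S>) = {$}; in <K>->q <B>, the suffix after <B> is empty, so FOLLOW(<B>) ⊇ FOLLOW(<K>) = {p, q, w}. Thus FOLLOW(<B>) = {$, p, q, w}.
FOLLOW(<E>): in <S>-><E> <B> <S>, <E> is followed by <B> <S> with FIRST {epsilon, q}; in <S>-><E> <B> <S>, the suffix after <E> is nullable, so FOLLOW(<E>) ⊇ FOLLOW(<S>) = {$}; in <S>-><E> <B>, <E> is followed by <B> with FIRST {epsilon, q}; in <S>-><E> <B>, the suffix after <E> is nullable, so FOLLOW(<E>) ⊇ FOLLOW(<S>) = {$}; in <B>-><E>, the suffix after <E> is empty, so FOLLOW(<E>) ⊇ FOLLOW(<B>) = {$, p, q, w}. Thus FOLLOW(<E>) = {$, p, q, w}.

{p, q, w}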